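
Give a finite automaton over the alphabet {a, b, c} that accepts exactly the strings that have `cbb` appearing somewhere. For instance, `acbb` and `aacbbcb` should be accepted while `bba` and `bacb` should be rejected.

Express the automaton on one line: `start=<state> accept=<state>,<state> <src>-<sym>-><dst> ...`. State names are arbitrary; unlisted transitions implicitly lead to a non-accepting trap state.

start=q0 accept=q3 q0-a->q0 q0-b->q0 q0-c->q1 q1-a->q0 q1-b->q2 q1-c->q1 q2-a->q0 q2-b->q3 q2-c->q1 q3-a->q3 q3-b->q3 q3-c->q3

States q0..q2 record the length of the longest prefix of `cbb` that matches the current input suffix. Reaching q3 means `cbb` has been seen, and we stay there forever. Accept from q3.
4 states suffice.
        a   b   c  
>  q0   q0  q0  q1 
   q1   q0  q2  q1 
   q2   q0  q3  q1 
 * q3   q3  q3  q3 
(> = start, * = accepting)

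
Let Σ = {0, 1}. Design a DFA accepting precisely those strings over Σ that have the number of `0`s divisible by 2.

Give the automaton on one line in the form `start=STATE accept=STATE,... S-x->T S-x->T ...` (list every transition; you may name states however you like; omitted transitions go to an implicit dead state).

start=q0 accept=q0 q0-0->q1 q0-1->q0 q1-0->q0 q1-1->q1

The only thing that matters is how many `0`s have appeared, reduced mod 2. Use one state per residue: q0 for 0, …, q1 for 1. Reading `0` moves to the next residue; anything else stays put. q0 is accepting.
        0   1  
>* q0   q1  q0 
   q1   q0  q1 
(> = start, * = accepting)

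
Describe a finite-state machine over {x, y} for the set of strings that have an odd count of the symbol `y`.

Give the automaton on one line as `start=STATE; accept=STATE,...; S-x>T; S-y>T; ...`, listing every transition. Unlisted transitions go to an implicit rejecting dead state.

The only thing that matters is how many `y`s have appeared, reduced mod 2. Use one state per residue: A for 0, …, B for 1. Reading `y` moves to the next residue; anything else stays put. B is accepting.
       x  y 
>  A   A  B 
 * B   B  A 
(> = start, * = accepting)

start=A; accept=B; A-x>A; A-y>B; B-x>B; B-y>A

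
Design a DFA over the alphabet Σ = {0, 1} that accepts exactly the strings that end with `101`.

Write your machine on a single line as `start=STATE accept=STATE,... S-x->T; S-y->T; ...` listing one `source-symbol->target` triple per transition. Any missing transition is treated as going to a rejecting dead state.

start=q0; accept=q3; q0-0->q0; q0-1->q1; q1-0->q2; q1-1->q1; q2-0->q0; q2-1->q3; q3-0->q2; q3-1->q1

Remember how much of `101` the current input suffix matches. State q0 means no match yet; q1 means the last symbol is `1`; q2 means the last 2 symbols are `10`; q3 means the last 3 symbols are `101`. Only q3 accepts. On a mismatch, fall back to the longest proper suffix that is still a prefix of `101`.
4 states suffice.
        0   1  
>  q0   q0  q1 
   q1   q2  q1 
   q2   q0  q3 
 * q3   q2  q1 
(> = start, * = accepting)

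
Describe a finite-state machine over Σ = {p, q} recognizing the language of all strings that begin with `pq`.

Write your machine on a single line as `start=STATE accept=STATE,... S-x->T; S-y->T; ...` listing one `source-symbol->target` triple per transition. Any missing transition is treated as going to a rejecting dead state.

start=s0; accept=s2; s0-p->s1; s0-q->s3; s1-p->s3; s1-q->s2; s2-p->s2; s2-q->s2; s3-p->s3; s3-q->s3

Walk along `pq` while the input agrees: from s0 take `p` to s1, and so on. Any deviation drops to the rejecting sink s3. Once s2 is reached the prefix is confirmed and every continuation is accepted.
4 states suffice.
        p   q  
>  s0   s1  s3 
   s1   s3  s2 
 * s2   s2  s2 
   s3   s3  s3 
(> = start, * = accepting)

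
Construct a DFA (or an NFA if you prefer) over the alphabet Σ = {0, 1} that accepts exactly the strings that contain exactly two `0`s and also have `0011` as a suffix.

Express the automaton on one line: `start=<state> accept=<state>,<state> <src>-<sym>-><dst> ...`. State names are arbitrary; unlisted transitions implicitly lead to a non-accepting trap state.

start=A accept=F A-0->B A-1->A B-0->C B-1->D C-0->D C-1->E D-0->D D-1->D E-0->D E-1->F F-0->D F-1->D

Build one automaton per condition and run them in lockstep. The first has 4 states tracking the count of `0`s, saturating at 3; the second has 5 states tracking how much of the suffix `0011` has currently been matched. A product state is a pair (one from each), accepting exactly when both do. Equivalent product states are then merged.
6 states suffice.
       0  1 
>  A   B  A 
   B   C  D 
   C   D  E 
   D   D  D 
   E   D  F 
 * F   D  D 
(> = start, * = accepting)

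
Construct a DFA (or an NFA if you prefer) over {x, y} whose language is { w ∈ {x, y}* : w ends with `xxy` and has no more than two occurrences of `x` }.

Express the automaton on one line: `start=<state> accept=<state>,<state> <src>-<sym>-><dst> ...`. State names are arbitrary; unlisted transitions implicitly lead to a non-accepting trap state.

Run two small machines in parallel and take their product. The first has 4 states tracking how much of the suffix `xxy` has currently been matched; the second has 4 states tracking the count of `x`s, saturating at 3. A product state is a pair (one from each), accepting exactly when both do. Minimizing collapses redundant product states.
5 states suffice.
        x   y  
>  q0   q1  q0 
   q1   q2  q3 
   q2   q3  q4 
   q3   q3  q3 
 * q4   q3  q3 
(> = start, * = accepting)

start=q0 accept=q4 q0-x->q1 q0-y->q0 q1-x->q2 q1-y->q3 q2-x->q3 q2-y->q4 q3-x->q3 q3-y->q3 q4-x->q3 q4-y->q3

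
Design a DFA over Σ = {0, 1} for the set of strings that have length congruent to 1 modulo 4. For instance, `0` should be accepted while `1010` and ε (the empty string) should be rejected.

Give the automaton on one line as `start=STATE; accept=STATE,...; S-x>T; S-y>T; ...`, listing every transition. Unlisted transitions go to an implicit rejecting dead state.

Count input length modulo 4: every symbol advances one step around the cycle q0 → q1 → q2 → q3 → q0. Accept at q1.
4 states suffice.
        0   1  
>  q0   q1  q1 
 * q1   q2  q2 
   q2   q3  q3 
   q3   q0  q0 
(> = start, * = accepting)

start=q0; accept=q1; q0-0>q1; q0-1>q1; q1-0>q2; q1-1>q2; q2-0>q3; q2-1>q3; q3-0>q0; q3-1>q0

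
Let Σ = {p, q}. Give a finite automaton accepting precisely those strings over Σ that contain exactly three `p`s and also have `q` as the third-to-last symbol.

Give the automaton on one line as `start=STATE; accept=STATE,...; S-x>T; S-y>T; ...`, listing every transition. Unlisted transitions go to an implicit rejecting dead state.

Run two small machines in parallel and take their product. The first has 5 states tracking the count of `p`s, saturating at 4; the second has 15 states tracking the last 3 symbols read. A product state is a pair (one from each), accepting exactly when both do. Equivalent product states are then merged.
A 16-state machine:
          p    q  
>  s0     s1   s0 
   s1     s2   s3 
   s2     s4   s5 
   s3     s6   s3 
   s4     s7   s8 
   s5     s9  s10 
   s6    s11   s5 
   s7     s7   s7 
   s8     s7  s12 
   s9     s7  s13 
   s10   s14  s10 
 * s11    s7   s8 
   s12    s7  s15 
 * s13    s7  s12 
 * s14    s7  s13 
 * s15    s7  s15 
(> = start, * = accepting)

start=s0; accept=s11,s13,s14,s15; s0-p>s1; s0-q>s0; s1-p>s2; s1-q>s3; s2-p>s4; s2-q>s5; s3-p>s6; s3-q>s3; s4-p>s7; s4-q>s8; s5-p>s9; s5-q>s10; s6-p>s11; s6-q>s5; s7-p>s7; s7-q>s7; s8-p>s7; s8-q>s12; s9-p>s7; s9-q>s13; s10-p>s14; s10-q>s10; s11-p>s7; s11-q>s8; s12-p>s7; s12-q>s15; s13-p>s7; s13-q>s12; s14-p>s7; s14-q>s13; s15-p>s7; s15-q>s15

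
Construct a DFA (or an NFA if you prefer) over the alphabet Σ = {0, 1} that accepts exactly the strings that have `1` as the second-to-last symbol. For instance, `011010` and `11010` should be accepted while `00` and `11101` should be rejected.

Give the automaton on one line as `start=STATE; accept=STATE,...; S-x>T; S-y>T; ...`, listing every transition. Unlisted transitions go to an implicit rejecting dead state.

start=S0; accept=S5,S6; S0-0>S1; S0-1>S2; S1-0>S3; S1-1>S4; S2-0>S5; S2-1>S6; S3-0>S3; S3-1>S4; S4-0>S5; S4-1>S6; S5-0>S3; S5-1>S4; S6-0>S5; S6-1>S6

A DFA must remember the last 2 symbols (since which symbol is second-to-last isn't known until the input ends). Use one state per possible window of the last ≤2 symbols; accept from those whose window starts with `1`.
A 7-state machine:
        0   1  
>  S0   S1  S2 
   S1   S3  S4 
   S2   S5  S6 
   S3   S3  S4 
   S4   S5  S6 
 * S5   S3  S4 
 * S6   S5  S6 
(> = start, * = accepting)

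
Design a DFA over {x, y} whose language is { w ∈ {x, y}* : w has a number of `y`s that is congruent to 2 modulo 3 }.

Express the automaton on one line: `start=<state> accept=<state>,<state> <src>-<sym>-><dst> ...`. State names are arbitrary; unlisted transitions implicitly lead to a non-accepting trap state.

start=S0 accept=S2 S0-x->S0 S0-y->S1 S1-x->S1 S1-y->S2 S2-x->S2 S2-y->S0

The only thing that matters is how many `y`s have appeared, reduced mod 3. Use one state per residue: S0 for 0, …, S2 for 2. Reading `y` moves to the next residue; anything else stays put. S2 is accepting.
3 states suffice.
        x   y  
>  S0   S0  S1 
   S1   S1  S2 
 * S2   S2  S0 
(> = start, * = accepting)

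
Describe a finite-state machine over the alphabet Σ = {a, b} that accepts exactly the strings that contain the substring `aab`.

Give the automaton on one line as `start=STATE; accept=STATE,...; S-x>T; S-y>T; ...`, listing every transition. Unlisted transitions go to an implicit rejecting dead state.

start=s0; accept=s3; s0-a>s1; s0-b>s0; s1-a>s2; s1-b>s0; s2-a>s2; s2-b>s3; s3-a>s3; s3-b>s3

Track how much of `aab` has been matched so far: state s0 is no progress, s3 is the absorbing accept state reached once `aab` has occurred. Intermediate states record partial matches; on a mismatch, fall back to the longest reusable overlap.
A 4-state machine:
        a   b  
>  s0   s1  s0 
   s1   s2  s0 
   s2   s2  s3 
 * s3   s3  s3 
(> = start, * = accepting)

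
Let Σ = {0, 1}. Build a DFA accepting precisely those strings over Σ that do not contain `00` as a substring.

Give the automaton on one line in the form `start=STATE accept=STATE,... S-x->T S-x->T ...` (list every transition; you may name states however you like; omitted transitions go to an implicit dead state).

start=s0 accept=s0,s1 s0-0->s1 s0-1->s0 s1-0->s2 s1-1->s0 s2-0->s2 s2-1->s2

Track partial matches of the forbidden pattern `00`. State s2 is a dead state reached once `00` has occurred; every other state accepts. s0 means no part of `00` is currently matched.
With 3 states:
        0   1  
>* s0   s1  s0 
 * s1   s2  s0 
   s2   s2  s2 
(> = start, * = accepting)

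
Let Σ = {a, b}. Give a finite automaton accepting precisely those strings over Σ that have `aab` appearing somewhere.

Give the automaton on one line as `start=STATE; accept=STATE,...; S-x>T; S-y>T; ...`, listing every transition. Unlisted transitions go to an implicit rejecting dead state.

Track how much of `aab` has been matched so far: state q0 is no progress, q3 is the absorbing accept state reached once `aab` has occurred. Intermediate states record partial matches; on a mismatch, fall back to the longest reusable overlap.
With 4 states:
        a   b  
>  q0   q1  q0 
   q1   q2  q0 
   q2   q2  q3 
 * q3   q3  q3 
(> = start, * = accepting)

start=q0; accept=q3; q0-a>q1; q0-b>q0; q1-a>q2; q1-b>q0; q2-a>q2; q2-b>q3; q3-a>q3; q3-b>q3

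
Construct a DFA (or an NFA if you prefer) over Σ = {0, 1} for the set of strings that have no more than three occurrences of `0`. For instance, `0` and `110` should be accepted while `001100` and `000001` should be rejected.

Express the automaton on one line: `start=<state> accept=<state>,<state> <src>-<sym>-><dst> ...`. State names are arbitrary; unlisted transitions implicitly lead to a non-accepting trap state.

start=q0 accept=q0,q1,q2,q3 q0-0->q1 q0-1->q0 q1-0->q2 q1-1->q1 q2-0->q3 q2-1->q2 q3-0->q4 q3-1->q3 q4-0->q4 q4-1->q4

Only the number of `0`s matters, and only up to 4. Make a chain q0 → q1 → q2 → q3 → q4 advanced by each `0` (with q4 absorbing); every other symbol self-loops. The accepting set is {q0, q1, q2, q3}.
With 5 states:
        0   1  
>* q0   q1  q0 
 * q1   q2  q1 
 * q2   q3  q2 
 * q3   q4  q3 
   q4   q4  q4 
(> = start, * = accepting)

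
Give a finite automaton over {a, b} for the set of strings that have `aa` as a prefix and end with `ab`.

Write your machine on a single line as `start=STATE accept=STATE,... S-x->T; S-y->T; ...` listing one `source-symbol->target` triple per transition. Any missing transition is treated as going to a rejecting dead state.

Run two small machines in parallel and take their product. The first has 4 states tracking whether the input so far still matches the prefix `aa`; the second has 3 states tracking how much of the suffix `ab` has currently been matched. A product state is a pair (one from each), accepting exactly when both do. After merging equivalent states the machine shrinks.
A 6-state machine:
        a   b  
>  q0   q1  q2 
   q1   q3  q2 
   q2   q2  q2 
   q3   q3  q4 
 * q4   q3  q5 
   q5   q3  q5 
(> = start, * = accepting)

start=q0; accept=q4; q0-a->q1; q0-b->q2; q1-a->q3; q1-b->q2; q2-a->q2; q2-b->q2; q3-a->q3; q3-b->q4; q4-a->q3; q4-b->q5; q5-a->q3; q5-b->q5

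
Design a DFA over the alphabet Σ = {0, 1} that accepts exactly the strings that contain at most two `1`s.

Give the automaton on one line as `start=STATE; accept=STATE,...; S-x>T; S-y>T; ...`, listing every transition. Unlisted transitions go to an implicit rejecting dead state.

Count `1`s, saturating at 3: states q0 through q2 mean 0 through 2 `1`s seen; q3 means more than 2. Each `1` increments (capped at q3); other symbols loop. Accept from {q0, q1, q2}.
        0   1  
>* q0   q0  q1 
 * q1   q1  q2 
 * q2   q2  q3 
   q3   q3  q3 
(> = start, * = accepting)

start=q0; accept=q0,q1,q2; q0-0>q0; q0-1>q1; q1-0>q1; q1-1>q2; q2-0>q2; q2-1>q3; q3-0>q3; q3-1>q3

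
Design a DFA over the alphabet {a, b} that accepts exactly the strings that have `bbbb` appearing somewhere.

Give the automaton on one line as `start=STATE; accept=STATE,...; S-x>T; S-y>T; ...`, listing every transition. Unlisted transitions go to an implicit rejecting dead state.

start=s0; accept=s4; s0-a>s0; s0-b>s1; s1-a>s0; s1-b>s2; s2-a>s0; s2-b>s3; s3-a>s0; s3-b>s4; s4-a>s4; s4-b>s4

Track how much of `bbbb` has been matched so far: state s0 is no progress, s4 is the absorbing accept state reached once `bbbb` has occurred. Intermediate states record partial matches; on a mismatch, fall back to the longest reusable overlap.
A 5-state machine:
        a   b  
>  s0   s0  s1 
   s1   s0  s2 
   s2   s0  s3 
   s3   s0  s4 
 * s4   s4  s4 
(> = start, * = accepting)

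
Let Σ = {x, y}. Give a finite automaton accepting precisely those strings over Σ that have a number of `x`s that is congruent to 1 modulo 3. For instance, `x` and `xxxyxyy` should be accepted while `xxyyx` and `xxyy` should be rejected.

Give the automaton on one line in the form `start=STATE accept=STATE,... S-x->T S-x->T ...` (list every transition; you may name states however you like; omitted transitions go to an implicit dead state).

start=s0 accept=s1 s0-x->s1 s0-y->s0 s1-x->s2 s1-y->s1 s2-x->s0 s2-y->s2

The only thing that matters is how many `x`s have appeared, reduced mod 3. Use one state per residue: s0 for 0, …, s2 for 2. Reading `x` moves to the next residue; anything else stays put. s1 is accepting.
        x   y  
>  s0   s1  s0 
 * s1   s2  s1 
   s2   s0  s2 
(> = start, * = accepting)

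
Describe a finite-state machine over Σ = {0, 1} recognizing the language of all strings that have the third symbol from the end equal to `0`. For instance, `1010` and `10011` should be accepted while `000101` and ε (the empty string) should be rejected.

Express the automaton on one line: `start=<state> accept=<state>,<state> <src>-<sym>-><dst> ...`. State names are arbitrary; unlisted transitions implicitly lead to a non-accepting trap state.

A DFA must remember the last 3 symbols (since which symbol is third-to-last isn't known until the input ends). Use one state per possible window of the last ≤3 symbols; accept from those whose window starts with `0`.
       0  1 
>  A   B  C 
   B   D  E 
   C   F  G 
   D   H  I 
   E   J  K 
   F   L  M 
   G   N  O 
 * H   H  I 
 * I   J  K 
 * J   L  M 
 * K   N  O 
   L   H  I 
   M   J  K 
   N   L  M 
   O   N  O 
(> = start, * = accepting)

start=A accept=H,I,J,K A-0->B A-1->C B-0->D B-1->E C-0->F C-1->G D-0->H D-1->I E-0->J E-1->K F-0->L F-1->M G-0->N G-1->O H-0->H H-1->I I-0->J I-1->K J-0->L J-1->M K-0->N K-1->O L-0->H L-1->I M-0->J M-1->K N-0->L N-1->M O-0->N O-1->O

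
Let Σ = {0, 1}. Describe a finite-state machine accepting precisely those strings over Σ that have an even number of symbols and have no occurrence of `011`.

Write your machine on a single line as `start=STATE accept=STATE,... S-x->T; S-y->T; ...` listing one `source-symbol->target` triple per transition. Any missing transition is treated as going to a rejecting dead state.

Build one automaton per condition and run them in lockstep. One (2 states) tracks the input length modulo 2; the other (4 states) tracks partial matches of the forbidden pattern `011`. Each combined state is a pair, one component from each; accept when both components accept. After merging equivalent states the machine shrinks.
With 7 states:
        0   1  
>* S0   S1  S2 
   S1   S3  S4 
   S2   S3  S0 
 * S3   S1  S5 
 * S4   S1  S6 
   S5   S3  S6 
   S6   S6  S6 
(> = start, * = accepting)

start=S0; accept=S0,S3,S4; S0-0->S1; S0-1->S2; S1-0->S3; S1-1->S4; S2-0->S3; S2-1->S0; S3-0->S1; S3-1->S5; S4-0->S1; S4-1->S6; S5-0->S3; S5-1->S6; S6-0->S6; S6-1->S6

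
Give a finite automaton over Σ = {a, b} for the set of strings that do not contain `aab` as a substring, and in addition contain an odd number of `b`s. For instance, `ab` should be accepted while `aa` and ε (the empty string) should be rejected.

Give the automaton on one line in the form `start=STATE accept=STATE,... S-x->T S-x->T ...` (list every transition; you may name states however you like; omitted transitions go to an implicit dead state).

Handle the two conditions separately and then intersect. One (4 states) tracks partial matches of the forbidden pattern `aab`; the other (2 states) tracks the count of `b`s modulo 2. Each combined state is a pair, one component from each; accept when both components accept.
An 8-state machine:
        a   b  
>  S0   S1  S2 
   S1   S3  S2 
 * S2   S4  S0 
   S3   S3  S5 
 * S4   S6  S0 
   S5   S5  S7 
 * S6   S6  S7 
   S7   S7  S5 
(> = start, * = accepting)

start=S0 accept=S2,S4,S6 S0-a->S1 S0-b->S2 S1-a->S3 S1-b->S2 S2-a->S4 S2-b->S0 S3-a->S3 S3-b->S5 S4-a->S6 S4-b->S0 S5-a->S5 S5-b->S7 S6-a->S6 S6-b->S7 S7-a->S7 S7-b->S5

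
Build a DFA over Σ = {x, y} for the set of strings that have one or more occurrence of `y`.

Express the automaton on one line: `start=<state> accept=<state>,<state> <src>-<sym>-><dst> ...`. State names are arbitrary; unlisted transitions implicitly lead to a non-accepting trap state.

start=A accept=B,C A-x->A A-y->B B-x->B B-y->C C-x->C C-y->C

Only the number of `y`s matters, and only up to 2. Make a chain A → B → C advanced by each `y` (with C absorbing); every other symbol self-loops. The accepting set is {B, C}.
       x  y 
>  A   A  B 
 * B   B  C 
 * C   C  C 
(> = start, * = accepting)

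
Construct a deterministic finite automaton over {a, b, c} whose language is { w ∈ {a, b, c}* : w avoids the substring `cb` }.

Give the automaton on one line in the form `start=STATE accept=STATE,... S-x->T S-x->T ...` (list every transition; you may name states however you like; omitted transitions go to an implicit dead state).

Track partial matches of the forbidden pattern `cb`. State S2 is a dead state reached once `cb` has occurred; every other state accepts. S0 means no part of `cb` is currently matched.
3 states suffice.
        a   b   c  
>* S0   S0  S0  S1 
 * S1   S0  S2  S1 
   S2   S2  S2  S2 
(> = start, * = accepting)

start=S0 accept=S0,S1 S0-a->S0 S0-b->S0 S0-c->S1 S1-a->S0 S1-b->S2 S1-c->S1 S2-a->S2 S2-b->S2 S2-c->S2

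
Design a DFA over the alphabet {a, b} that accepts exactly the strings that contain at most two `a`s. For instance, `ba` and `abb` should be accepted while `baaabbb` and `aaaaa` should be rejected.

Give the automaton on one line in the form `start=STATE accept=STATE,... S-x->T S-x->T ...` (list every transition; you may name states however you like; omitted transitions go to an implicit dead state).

start=s0 accept=s0,s1,s2 s0-a->s1 s0-b->s0 s1-a->s2 s1-b->s1 s2-a->s3 s2-b->s2 s3-a->s3 s3-b->s3

Count `a`s, saturating at 3: states s0 through s2 mean 0 through 2 `a`s seen; s3 means more than 2. Each `a` increments (capped at s3); other symbols loop. Accept from {s0, s1, s2}.
4 states suffice.
        a   b  
>* s0   s1  s0 
 * s1   s2  s1 
 * s2   s3  s2 
   s3   s3  s3 
(> = start, * = accepting)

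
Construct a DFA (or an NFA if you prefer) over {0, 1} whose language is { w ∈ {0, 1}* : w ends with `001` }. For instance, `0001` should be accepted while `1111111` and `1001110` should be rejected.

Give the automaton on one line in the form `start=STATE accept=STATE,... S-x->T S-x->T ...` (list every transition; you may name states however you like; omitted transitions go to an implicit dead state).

Remember how much of `001` the current input suffix matches. State S0 means no match yet; S1 means the last symbol is `0`; S2 means the last 2 symbols are `00`; S3 means the last 3 symbols are `001`. Only S3 accepts. On a mismatch, fall back to the longest proper suffix that is still a prefix of `001`.
With 4 states:
        0   1  
>  S0   S1  S0 
   S1   S2  S0 
   S2   S2  S3 
 * S3   S1  S0 
(> = start, * = accepting)

start=S0 accept=S3 S0-0->S1 S0-1->S0 S1-0->S2 S1-1->S0 S2-0->S2 S2-1->S3 S3-0->S1 S3-1->S0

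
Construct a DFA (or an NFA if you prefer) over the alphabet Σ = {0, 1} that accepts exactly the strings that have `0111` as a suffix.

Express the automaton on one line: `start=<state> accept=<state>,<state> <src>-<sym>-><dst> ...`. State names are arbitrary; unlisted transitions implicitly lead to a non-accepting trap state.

Remember how much of `0111` the current input suffix matches. State s0 means no match yet; s1 means the last symbol is `0`; s2 means the last 2 symbols are `01`; s3 means the last 3 symbols are `011`; s4 means the last 4 symbols are `0111`. Only s4 accepts. On a mismatch, fall back to the longest proper suffix that is still a prefix of `0111`.
5 states suffice.
        0   1  
>  s0   s1  s0 
   s1   s1  s2 
   s2   s1  s3 
   s3   s1  s4 
 * s4   s1  s0 
(> = start, * = accepting)

start=s0 accept=s4 s0-0->s1 s0-1->s0 s1-0->s1 s1-1->s2 s2-0->s1 s2-1->s3 s3-0->s1 s3-1->s4 s4-0->s1 s4-1->s0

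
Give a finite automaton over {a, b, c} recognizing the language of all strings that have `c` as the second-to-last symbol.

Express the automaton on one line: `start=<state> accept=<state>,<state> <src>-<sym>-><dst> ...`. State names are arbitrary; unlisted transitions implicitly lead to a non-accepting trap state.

start=q0 accept=q10,q11,q12 q0-a->q1 q0-b->q2 q0-c->q3 q1-a->q4 q1-b->q5 q1-c->q6 q2-a->q7 q2-b->q8 q2-c->q9 q3-a->q10 q3-b->q11 q3-c->q12 q4-a->q4 q4-b->q5 q4-c->q6 q5-a->q7 q5-b->q8 q5-c->q9 q6-a->q10 q6-b->q11 q6-c->q12 q7-a->q4 q7-b->q5 q7-c->q6 q8-a->q7 q8-b->q8 q8-c->q9 q9-a->q10 q9-b->q11 q9-c->q12 q10-a->q4 q10-b->q5 q10-c->q6 q11-a->q7 q11-b->q8 q11-c->q9 q12-a->q10 q12-b->q11 q12-c->q12

A DFA must remember the last 2 symbols (since which symbol is second-to-last isn't known until the input ends). Use one state per possible window of the last ≤2 symbols; accept from those whose window starts with `c`.
          a    b    c  
>  q0     q1   q2   q3 
   q1     q4   q5   q6 
   q2     q7   q8   q9 
   q3    q10  q11  q12 
   q4     q4   q5   q6 
   q5     q7   q8   q9 
   q6    q10  q11  q12 
   q7     q4   q5   q6 
   q8     q7   q8   q9 
   q9    q10  q11  q12 
 * q10    q4   q5   q6 
 * q11    q7   q8   q9 
 * q12   q10  q11  q12 
(> = start, * = accepting)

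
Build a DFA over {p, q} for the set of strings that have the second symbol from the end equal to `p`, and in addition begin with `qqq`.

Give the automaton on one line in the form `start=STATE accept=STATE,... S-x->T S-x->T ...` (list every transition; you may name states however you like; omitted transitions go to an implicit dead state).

start=A accept=K,L A-p->B A-q->C B-p->D B-q->E C-p->F C-q->G D-p->D D-q->E E-p->F E-q->H F-p->D F-q->E G-p->F G-q->I H-p->F H-q->H I-p->J I-q->I J-p->K J-q->L K-p->K K-q->L L-p->J L-q->I

Build one automaton per condition and run them in lockstep. One (7 states) tracks the last 2 symbols read; the other (5 states) tracks whether the input so far still matches the prefix `qqq`. Each combined state is a pair, one component from each; accept when both components accept.
With 12 states:
       p  q 
>  A   B  C 
   B   D  E 
   C   F  G 
   D   D  E 
   E   F  H 
   F   D  E 
   G   F  I 
   H   F  H 
   I   J  I 
   J   K  L 
 * K   K  L 
 * L   J  I 
(> = start, * = accepting)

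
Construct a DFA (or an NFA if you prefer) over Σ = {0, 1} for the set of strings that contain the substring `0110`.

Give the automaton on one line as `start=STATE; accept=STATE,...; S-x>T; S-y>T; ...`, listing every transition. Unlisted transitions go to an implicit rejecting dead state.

start=q0; accept=q4; q0-0>q1; q0-1>q0; q1-0>q1; q1-1>q2; q2-0>q1; q2-1>q3; q3-0>q4; q3-1>q0; q4-0>q4; q4-1>q4

Track how much of `0110` has been matched so far: state q0 is no progress, q4 is the absorbing accept state reached once `0110` has occurred. Intermediate states record partial matches; on a mismatch, fall back to the longest reusable overlap.
        0   1  
>  q0   q1  q0 
   q1   q1  q2 
   q2   q1  q3 
   q3   q4  q0 
 * q4   q4  q4 
(> = start, * = accepting)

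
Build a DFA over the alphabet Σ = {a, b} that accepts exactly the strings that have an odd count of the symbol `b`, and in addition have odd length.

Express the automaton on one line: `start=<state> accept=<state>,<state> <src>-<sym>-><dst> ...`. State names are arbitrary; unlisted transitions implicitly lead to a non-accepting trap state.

start=q0 accept=q2 q0-a->q1 q0-b->q2 q1-a->q0 q1-b->q3 q2-a->q3 q2-b->q0 q3-a->q2 q3-b->q1

Handle the two conditions separately and then intersect. The first has 2 states tracking the count of `b`s modulo 2; the second has 2 states tracking the input length modulo 2. A product state is a pair (one from each), accepting exactly when both do.
4 states suffice.
        a   b  
>  q0   q1  q2 
   q1   q0  q3 
 * q2   q3  q0 
   q3   q2  q1 
(> = start, * = accepting)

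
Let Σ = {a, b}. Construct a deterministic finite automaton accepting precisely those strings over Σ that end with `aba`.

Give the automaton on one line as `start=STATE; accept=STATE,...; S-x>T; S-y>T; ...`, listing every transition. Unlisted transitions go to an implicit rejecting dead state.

Remember how much of `aba` the current input suffix matches. State S0 means no match yet; S1 means the last symbol is `a`; S2 means the last 2 symbols are `ab`; S3 means the last 3 symbols are `aba`. Only S3 accepts. On a mismatch, fall back to the longest proper suffix that is still a prefix of `aba`.
A 4-state machine:
        a   b  
>  S0   S1  S0 
   S1   S1  S2 
   S2   S3  S0 
 * S3   S1  S2 
(> = start, * = accepting)

start=S0; accept=S3; S0-a>S1; S0-b>S0; S1-a>S1; S1-b>S2; S2-a>S3; S2-b>S0; S3-a>S1; S3-b>S2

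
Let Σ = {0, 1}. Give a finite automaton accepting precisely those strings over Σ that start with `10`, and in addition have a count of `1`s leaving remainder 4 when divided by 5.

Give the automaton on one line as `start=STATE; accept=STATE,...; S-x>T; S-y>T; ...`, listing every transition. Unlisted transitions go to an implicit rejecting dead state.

Build one automaton per condition and run them in lockstep. One (4 states) tracks whether the input so far still matches the prefix `10`; the other (5 states) tracks the count of `1`s modulo 5. Each combined state is a pair, one component from each; accept when both components accept. Minimizing collapses redundant product states.
With 8 states:
        0   1  
>  s0   s1  s2 
   s1   s1  s1 
   s2   s3  s1 
   s3   s3  s4 
   s4   s4  s5 
   s5   s5  s6 
 * s6   s6  s7 
   s7   s7  s3 
(> = start, * = accepting)

start=s0; accept=s6; s0-0>s1; s0-1>s2; s1-0>s1; s1-1>s1; s2-0>s3; s2-1>s1; s3-0>s3; s3-1>s4; s4-0>s4; s4-1>s5; s5-0>s5; s5-1>s6; s6-0>s6; s6-1>s7; s7-0>s7; s7-1>s3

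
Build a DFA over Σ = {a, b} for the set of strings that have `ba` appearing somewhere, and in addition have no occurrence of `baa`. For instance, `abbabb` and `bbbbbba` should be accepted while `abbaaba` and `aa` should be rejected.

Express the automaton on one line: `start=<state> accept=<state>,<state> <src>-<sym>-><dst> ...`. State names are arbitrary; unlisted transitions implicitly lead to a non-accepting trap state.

start=S0 accept=S2,S4 S0-a->S0 S0-b->S1 S1-a->S2 S1-b->S1 S2-a->S3 S2-b->S4 S3-a->S3 S3-b->S3 S4-a->S2 S4-b->S4

Handle the two conditions separately and then intersect. One (3 states) tracks whether and how much of `ba` has been seen; the other (4 states) tracks partial matches of the forbidden pattern `baa`. Each combined state is a pair, one component from each; accept when both components accept.
With 5 states:
        a   b  
>  S0   S0  S1 
   S1   S2  S1 
 * S2   S3  S4 
   S3   S3  S3 
 * S4   S2  S4 
(> = start, * = accepting)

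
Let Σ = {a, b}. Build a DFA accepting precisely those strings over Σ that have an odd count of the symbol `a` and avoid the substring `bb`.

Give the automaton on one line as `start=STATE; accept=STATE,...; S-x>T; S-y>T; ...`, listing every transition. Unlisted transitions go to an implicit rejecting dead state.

Build one automaton per condition and run them in lockstep. One (2 states) tracks the count of `a`s modulo 2; the other (3 states) tracks partial matches of the forbidden pattern `bb`. Each combined state is a pair, one component from each; accept when both components accept.
With 6 states:
        a   b  
>  q0   q1  q2 
 * q1   q0  q3 
   q2   q1  q4 
 * q3   q0  q5 
   q4   q5  q4 
   q5   q4  q5 
(> = start, * = accepting)

start=q0; accept=q1,q3; q0-a>q1; q0-b>q2; q1-a>q0; q1-b>q3; q2-a>q1; q2-b>q4; q3-a>q0; q3-b>q5; q4-a>q5; q4-b>q4; q5-a>q4; q5-b>q5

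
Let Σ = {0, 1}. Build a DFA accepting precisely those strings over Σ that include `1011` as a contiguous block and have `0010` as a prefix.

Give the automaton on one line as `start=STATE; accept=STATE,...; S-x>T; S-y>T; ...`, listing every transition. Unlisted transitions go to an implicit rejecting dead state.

start=A; accept=N; A-0>B; A-1>C; B-0>D; B-1>C; C-0>E; C-1>C; D-0>F; D-1>G; E-0>F; E-1>H; F-0>F; F-1>C; G-0>I; G-1>C; H-0>E; H-1>J; I-0>K; I-1>L; J-0>J; J-1>J; K-0>K; K-1>M; L-0>I; L-1>N; M-0>I; M-1>M; N-0>N; N-1>N

Run two small machines in parallel and take their product. The first has 5 states tracking whether and how much of `1011` has been seen; the second has 6 states tracking whether the input so far still matches the prefix `0010`. A product state is a pair (one from each), accepting exactly when both do.
With 14 states:
       0  1 
>  A   B  C 
   B   D  C 
   C   E  C 
   D   F  G 
   E   F  H 
   F   F  C 
   G   I  C 
   H   E  J 
   I   K  L 
   J   J  J 
   K   K  M 
   L   I  N 
   M   I  M 
 * N   N  N 
(> = start, * = accepting)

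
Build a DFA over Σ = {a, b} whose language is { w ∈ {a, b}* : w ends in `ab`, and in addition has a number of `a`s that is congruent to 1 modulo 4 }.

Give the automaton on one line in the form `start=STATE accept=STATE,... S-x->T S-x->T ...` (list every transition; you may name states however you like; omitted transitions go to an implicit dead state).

start=s0 accept=s3 s0-a->s1 s0-b->s0 s1-a->s2 s1-b->s3 s2-a->s4 s2-b->s5 s3-a->s2 s3-b->s6 s4-a->s7 s4-b->s8 s5-a->s4 s5-b->s9 s6-a->s2 s6-b->s6 s7-a->s1 s7-b->s10 s8-a->s7 s8-b->s11 s9-a->s4 s9-b->s9 s10-a->s1 s10-b->s0 s11-a->s7 s11-b->s11

Build one automaton per condition and run them in lockstep. One (3 states) tracks how much of the suffix `ab` has currently been matched; the other (4 states) tracks the count of `a`s modulo 4. Each combined state is a pair, one component from each; accept when both components accept.
With 12 states:
          a    b  
>  s0     s1   s0 
   s1     s2   s3 
   s2     s4   s5 
 * s3     s2   s6 
   s4     s7   s8 
   s5     s4   s9 
   s6     s2   s6 
   s7     s1  s10 
   s8     s7  s11 
   s9     s4   s9 
   s10    s1   s0 
   s11    s7  s11 
(> = start, * = accepting)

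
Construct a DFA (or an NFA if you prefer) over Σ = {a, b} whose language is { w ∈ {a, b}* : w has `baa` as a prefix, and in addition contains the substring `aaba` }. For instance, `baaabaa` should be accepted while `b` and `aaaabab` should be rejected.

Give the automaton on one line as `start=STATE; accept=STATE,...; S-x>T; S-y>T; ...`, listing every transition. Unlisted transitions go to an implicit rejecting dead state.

start=s0; accept=s6; s0-a>s1; s0-b>s2; s1-a>s1; s1-b>s1; s2-a>s3; s2-b>s1; s3-a>s4; s3-b>s1; s4-a>s4; s4-b>s5; s5-a>s6; s5-b>s7; s6-a>s6; s6-b>s6; s7-a>s8; s7-b>s7; s8-a>s4; s8-b>s7

Handle the two conditions separately and then intersect. The first has 5 states tracking whether the input so far still matches the prefix `baa`; the second has 5 states tracking whether and how much of `aaba` has been seen. A product state is a pair (one from each), accepting exactly when both do. Equivalent product states are then merged.
A 9-state machine:
        a   b  
>  s0   s1  s2 
   s1   s1  s1 
   s2   s3  s1 
   s3   s4  s1 
   s4   s4  s5 
   s5   s6  s7 
 * s6   s6  s6 
   s7   s8  s7 
   s8   s4  s7 
(> = start, * = accepting)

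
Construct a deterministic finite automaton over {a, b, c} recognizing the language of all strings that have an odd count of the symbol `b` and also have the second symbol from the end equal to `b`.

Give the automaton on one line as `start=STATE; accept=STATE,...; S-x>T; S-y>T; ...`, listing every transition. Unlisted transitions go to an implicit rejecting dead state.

Run two small machines in parallel and take their product. The first has 2 states tracking the count of `b`s modulo 2; the second has 13 states tracking the last 2 symbols read. A product state is a pair (one from each), accepting exactly when both do. Minimizing collapses redundant product states.
With 6 states:
        a   b   c  
>  q0   q0  q1  q0 
   q1   q2  q3  q2 
 * q2   q4  q3  q4 
   q3   q0  q5  q0 
   q4   q4  q3  q4 
 * q5   q2  q3  q2 
(> = start, * = accepting)

start=q0; accept=q2,q5; q0-a>q0; q0-b>q1; q0-c>q0; q1-a>q2; q1-b>q3; q1-c>q2; q2-a>q4; q2-b>q3; q2-c>q4; q3-a>q0; q3-b>q5; q3-c>q0; q4-a>q4; q4-b>q3; q4-c>q4; q5-a>q2; q5-b>q3; q5-c>q2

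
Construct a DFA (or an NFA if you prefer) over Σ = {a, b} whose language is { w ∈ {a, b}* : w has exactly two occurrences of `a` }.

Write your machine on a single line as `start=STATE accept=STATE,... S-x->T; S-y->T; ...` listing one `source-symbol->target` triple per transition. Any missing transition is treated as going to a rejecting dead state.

start=q0; accept=q2; q0-a->q1; q0-b->q0; q1-a->q2; q1-b->q1; q2-a->q3; q2-b->q2; q3-a->q3; q3-b->q3

Only the number of `a`s matters, and only up to 3. Make a chain q0 → q1 → q2 → q3 advanced by each `a` (with q3 absorbing); every other symbol self-loops. The accepting set is {q2}.
        a   b  
>  q0   q1  q0 
   q1   q2  q1 
 * q2   q3  q2 
   q3   q3  q3 
(> = start, * = accepting)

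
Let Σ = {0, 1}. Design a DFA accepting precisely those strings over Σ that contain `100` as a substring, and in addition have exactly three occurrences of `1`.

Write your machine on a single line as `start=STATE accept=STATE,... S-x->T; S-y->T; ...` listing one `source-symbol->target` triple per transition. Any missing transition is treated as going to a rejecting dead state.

start=q0; accept=q10; q0-0->q0; q0-1->q1; q1-0->q2; q1-1->q3; q2-0->q4; q2-1->q3; q3-0->q5; q3-1->q6; q4-0->q4; q4-1->q7; q5-0->q7; q5-1->q6; q6-0->q8; q6-1->q9; q7-0->q7; q7-1->q10; q8-0->q10; q8-1->q9; q9-0->q11; q9-1->q9; q10-0->q10; q10-1->q12; q11-0->q12; q11-1->q9; q12-0->q12; q12-1->q12

Build one automaton per condition and run them in lockstep. The first has 4 states tracking whether and how much of `100` has been seen; the second has 5 states tracking the count of `1`s, saturating at 4. A product state is a pair (one from each), accepting exactly when both do.
A 13-state machine:
          0    1  
>  q0     q0   q1 
   q1     q2   q3 
   q2     q4   q3 
   q3     q5   q6 
   q4     q4   q7 
   q5     q7   q6 
   q6     q8   q9 
   q7     q7  q10 
   q8    q10   q9 
   q9    q11   q9 
 * q10   q10  q12 
   q11   q12   q9 
   q12   q12  q12 
(> = start, * = accepting)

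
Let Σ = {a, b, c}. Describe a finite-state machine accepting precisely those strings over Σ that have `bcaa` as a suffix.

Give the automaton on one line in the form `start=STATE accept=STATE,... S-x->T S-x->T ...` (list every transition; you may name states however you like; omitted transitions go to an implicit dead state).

Let each state record the length of the longest suffix of the input read so far that is also a prefix of `bcaa`. q1 means the last symbol is `b`; q2 means the last 2 symbols are `bc`; q3 means the last 3 symbols are `bca`; q4 means the last 4 symbols are `bcaa`. Accept only at q4, where the string currently ends in `bcaa`.
With 5 states:
        a   b   c  
>  q0   q0  q1  q0 
   q1   q0  q1  q2 
   q2   q3  q1  q0 
   q3   q4  q1  q0 
 * q4   q0  q1  q0 
(> = start, * = accepting)

start=q0 accept=q4 q0-a->q0 q0-b->q1 q0-c->q0 q1-a->q0 q1-b->q1 q1-c->q2 q2-a->q3 q2-b->q1 q2-c->q0 q3-a->q4 q3-b->q1 q3-c->q0 q4-a->q0 q4-b->q1 q4-c->q0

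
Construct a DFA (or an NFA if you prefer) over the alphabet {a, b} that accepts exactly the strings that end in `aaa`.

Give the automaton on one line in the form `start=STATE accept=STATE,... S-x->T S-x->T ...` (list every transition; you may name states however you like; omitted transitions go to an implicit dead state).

start=s0 accept=s3 s0-a->s1 s0-b->s0 s1-a->s2 s1-b->s0 s2-a->s3 s2-b->s0 s3-a->s3 s3-b->s0

Let each state record the length of the longest suffix of the input read so far that is also a prefix of `aaa`. s1 means the last symbol is `a`; s2 means the last 2 symbols are `aa`; s3 means the last 3 symbols are `aaa`. Accept only at s3, where the string currently ends in `aaa`.
4 states suffice.
        a   b  
>  s0   s1  s0 
   s1   s2  s0 
   s2   s3  s0 
 * s3   s3  s0 
(> = start, * = accepting)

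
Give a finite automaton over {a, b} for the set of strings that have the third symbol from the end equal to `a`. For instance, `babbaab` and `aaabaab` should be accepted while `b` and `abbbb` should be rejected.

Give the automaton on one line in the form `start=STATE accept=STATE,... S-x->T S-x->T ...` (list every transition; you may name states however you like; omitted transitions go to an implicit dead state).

start=S0 accept=S7,S8,S9,S10 S0-a->S1 S0-b->S2 S1-a->S3 S1-b->S4 S2-a->S5 S2-b->S6 S3-a->S7 S3-b->S8 S4-a->S9 S4-b->S10 S5-a->S11 S5-b->S12 S6-a->S13 S6-b->S14 S7-a->S7 S7-b->S8 S8-a->S9 S8-b->S10 S9-a->S11 S9-b->S12 S10-a->S13 S10-b->S14 S11-a->S7 S11-b->S8 S12-a->S9 S12-b->S10 S13-a->S11 S13-b->S12 S14-a->S13 S14-b->S14

A DFA must remember the last 3 symbols (since which symbol is third-to-last isn't known until the input ends). Use one state per possible window of the last ≤3 symbols; accept from those whose window starts with `a`.
A 15-state machine:
          a    b  
>  S0     S1   S2 
   S1     S3   S4 
   S2     S5   S6 
   S3     S7   S8 
   S4     S9  S10 
   S5    S11  S12 
   S6    S13  S14 
 * S7     S7   S8 
 * S8     S9  S10 
 * S9    S11  S12 
 * S10   S13  S14 
   S11    S7   S8 
   S12    S9  S10 
   S13   S11  S12 
   S14   S13  S14 
(> = start, * = accepting)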